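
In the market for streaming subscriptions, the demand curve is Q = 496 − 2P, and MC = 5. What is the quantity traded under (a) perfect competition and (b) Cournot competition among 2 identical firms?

Inverting demand: P = 248 − 0.5Q.
Perfect competition: P = MC = 5, so 248 − 0.5Q = 5 and Q = 486.
With 2 symmetric Cournot firms, each firm's FOC gives 248 − 1.5q = 5, so q = 162, Q = 2·162 = 324, and P = 86.

Competition: Q = 486; Cournot: Q = 324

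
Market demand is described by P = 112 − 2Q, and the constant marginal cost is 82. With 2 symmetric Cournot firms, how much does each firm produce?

q_i = 5

In a 2-firm Cournot equilibrium, symmetry and the first-order condition give q = (112 − 82)/(6) = 5. So Q = 10 and P = 92.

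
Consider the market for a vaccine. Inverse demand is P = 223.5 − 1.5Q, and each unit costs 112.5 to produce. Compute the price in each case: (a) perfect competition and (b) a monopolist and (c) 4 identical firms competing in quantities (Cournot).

Perfect competition: P = MC = 112.5, so 223.5 − 1.5Q = 112.5 and Q = 74.
The monopolist equates marginal revenue to marginal cost: 223.5 − 3Q = 112.5, so Q = 37. From demand, P = 168.
With 4 symmetric Cournot firms, each firm's FOC gives 223.5 − 7.5q = 112.5, so q = 14.8, Q = 4·14.8 = 59.2, and P = 134.7.

Competition: P = 112.5; Monopoly: P = 168; Cournot: P = 134.7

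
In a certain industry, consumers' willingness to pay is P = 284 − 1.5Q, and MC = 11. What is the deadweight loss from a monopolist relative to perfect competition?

Perfect competition: P = MC = 11, so 284 − 1.5Q = 11 and Q = 182.
Monopoly sets MR = MC: 284 − 3Q = 11 ⇒ Q = 91, P = 284 − 1.5·91 = 147.5.
DWL is the triangle between Q = 91 and Q = 182: ½·(182 − 91)·(147.5 − 11) = 6210.75.

DWL = 6210.75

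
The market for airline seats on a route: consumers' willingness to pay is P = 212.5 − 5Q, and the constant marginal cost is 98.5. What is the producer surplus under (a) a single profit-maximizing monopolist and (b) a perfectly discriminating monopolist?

The monopolist equates marginal revenue to marginal cost: 212.5 − 10Q = 98.5, so Q = 11.4. From demand, P = 155.5.
PS = (155.5 − 98.5)·11.4 = 649.8.
With perfect price discrimination, output is the efficient level Q = 22.8 (where demand meets MC), but every buyer pays their willingness to pay: CS = 0 and PS = total surplus.
PS = ½·(212.5 − 98.5)·22.8 = 1299.6.

Monopoly: PS = 649.8; Perfect PD: PS = 1299.6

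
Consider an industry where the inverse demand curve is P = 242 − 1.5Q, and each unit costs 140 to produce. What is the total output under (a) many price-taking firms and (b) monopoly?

Competition: Q = 68; Monopoly: Q = 34

Competitive firms price at marginal cost: P = 140, giving Q = 68.
The monopolist equates marginal revenue to marginal cost: 242 − 3Q = 140, so Q = 34. From demand, P = 191.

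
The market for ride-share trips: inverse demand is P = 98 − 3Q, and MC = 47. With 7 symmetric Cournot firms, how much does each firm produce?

q_i = 2.125

Cournot with 7 identical firms: the symmetric best-response condition is 98 − 24q = 47. Each firm produces q = 2.125, total output Q = 14.875, price P = 53.375.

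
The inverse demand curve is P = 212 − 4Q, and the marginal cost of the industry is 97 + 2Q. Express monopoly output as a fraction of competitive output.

Q_m/Q_c = 0.6

A monopolist chooses Q where MR = MC. MR = 212 − 8Q; setting this equal to 97 + 2Q gives Q = 11.5 and P = 166.
Under competition P = MC: 212 − 4Q = 97 + 2Q ⇒ Q = 115/6, P = 406/3.
Ratio Q_m/Q_c = 11.5/(115/6) = 0.6.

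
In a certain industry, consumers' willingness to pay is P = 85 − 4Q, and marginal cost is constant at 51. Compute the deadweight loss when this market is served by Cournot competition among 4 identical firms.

DWL = 5.78

Competitive firms price at marginal cost: P = 51, giving Q = 8.5.
With 4 symmetric Cournot firms, each firm's FOC gives 85 − 20q = 51, so q = 1.7, Q = 4·1.7 = 6.8, and P = 57.8.
DWL is the triangle between Q = 6.8 and Q = 8.5: ½·(8.5 − 6.8)·(57.8 − 51) = 5.78.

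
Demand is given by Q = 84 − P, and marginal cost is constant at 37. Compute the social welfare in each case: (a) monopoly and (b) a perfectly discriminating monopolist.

Inverting demand: P = 84 − Q.
Monopoly sets MR = MC: 84 − 2Q = 37 ⇒ Q = 23.5, P = 84 − 23.5 = 60.5.
CS = ½·(84 − 60.5)·23.5 = 276.125; PS = (60.5 − 37)·23.5 = 552.25; TS = 828.375.
Under first-degree price discrimination the firm charges each unit its demand price and produces up to where P = MC, i.e. Q = 47. Consumer surplus is zero; producer surplus equals total surplus.
TS = 1104.5 (equal to competitive TS).

Monopoly: TS = 828.375; Perfect PD: TS = 1104.5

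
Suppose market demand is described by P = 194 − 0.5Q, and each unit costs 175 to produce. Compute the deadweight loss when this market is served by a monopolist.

DWL = 90.25

Under competition P = MC = 175, so Q = (194 − 175)/0.5 = 38.
The monopolist equates marginal revenue to marginal cost: 194 − Q = 175, so Q = 19. From demand, P = 184.5.
DWL is the triangle between Q = 19 and Q = 38: ½·(38 − 19)·(184.5 − 175) = 90.25.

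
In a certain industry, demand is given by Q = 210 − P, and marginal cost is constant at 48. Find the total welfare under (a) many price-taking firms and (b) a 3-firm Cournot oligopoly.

Competition: TS = 13122; Cournot: TS = 12301.875

Inverting demand: P = 210 − Q.
Competitive firms price at marginal cost: P = 48, giving Q = 162.
CS = ½·(210 − 48)·162 = 13122; PS = (48 − 48)·162 = 0; TS = 13122.
With 3 symmetric Cournot firms, each firm's FOC gives 210 − 4q = 48, so q = 40.5, Q = 3·40.5 = 121.5, and P = 88.5.
CS = ½·(210 − 88.5)·121.5 = 7381.125; PS = (88.5 − 48)·121.5 = 4920.75; TS = 12301.875.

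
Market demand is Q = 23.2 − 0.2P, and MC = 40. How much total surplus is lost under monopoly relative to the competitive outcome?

DWL = 144.4

Inverting demand: P = 116 − 5Q.
Under competition P = MC = 40, so Q = (116 − 40)/5 = 15.2.
The monopolist equates marginal revenue to marginal cost: 116 − 10Q = 40, so Q = 7.6. From demand, P = 78.
DWL is the triangle between Q = 7.6 and Q = 15.2: ½·(15.2 − 7.6)·(78 − 40) = 144.4.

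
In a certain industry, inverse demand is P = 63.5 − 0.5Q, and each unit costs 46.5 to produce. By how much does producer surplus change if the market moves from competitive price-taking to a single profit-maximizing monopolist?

PS rises by 144.5

Perfect competition: P = MC = 46.5, so 63.5 − 0.5Q = 46.5 and Q = 34.
PS = (46.5 − 46.5)·34 = 0.
The monopolist equates marginal revenue to marginal cost: 63.5 − Q = 46.5, so Q = 17. From demand, P = 55.
PS = (55 − 46.5)·17 = 144.5.
Change in producer surplus: 144.5 − 0 = 144.5.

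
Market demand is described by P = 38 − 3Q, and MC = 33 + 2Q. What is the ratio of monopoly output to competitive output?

A monopolist chooses Q where MR = MC. MR = 38 − 6Q; setting this equal to 33 + 2Q gives Q = 0.625 and P = 36.125.
Under competition P = MC: 38 − 3Q = 33 + 2Q ⇒ Q = 1, P = 35.
Ratio Q_m/Q_c = 0.625/1 = 0.625.

Q_m/Q_c = 0.625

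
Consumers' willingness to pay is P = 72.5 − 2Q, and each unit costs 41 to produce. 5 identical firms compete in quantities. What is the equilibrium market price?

P = 46.25

With 5 symmetric Cournot firms, each firm's FOC gives 72.5 − 12q = 41, so q = 2.625, Q = 5·2.625 = 13.125, and P = 46.25.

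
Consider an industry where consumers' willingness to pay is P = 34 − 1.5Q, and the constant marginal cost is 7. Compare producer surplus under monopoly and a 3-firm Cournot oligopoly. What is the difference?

A monopolist chooses Q where MR = MC. MR = 34 − 3Q; setting this equal to 7 gives Q = 9 and P = 20.5.
PS = (20.5 − 7)·9 = 121.5.
In a 3-firm Cournot equilibrium, symmetry and the first-order condition give q = (34 − 7)/(6) = 4.5. So Q = 13.5 and P = 13.75.
PS = (13.75 − 7)·13.5 = 91.125.
Change in producer surplus: 91.125 − 121.5 = −30.375.

Producer surplus falls by 30.375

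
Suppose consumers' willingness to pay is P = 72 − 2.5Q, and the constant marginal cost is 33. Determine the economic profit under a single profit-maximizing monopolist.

Profit = 152.1

Monopoly sets MR = MC: 72 − 5Q = 33 ⇒ Q = 7.8, P = 72 − 2.5·7.8 = 52.5.
Profit = (52.5 − 33)·7.8 = 152.1.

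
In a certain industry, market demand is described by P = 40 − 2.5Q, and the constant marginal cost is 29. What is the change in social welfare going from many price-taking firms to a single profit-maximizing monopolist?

Under competition P = MC = 29, so Q = (40 − 29)/2.5 = 4.4.
CS = ½·(40 − 29)·4.4 = 24.2; PS = (29 − 29)·4.4 = 0; TS = 24.2.
The monopolist equates marginal revenue to marginal cost: 40 − 5Q = 29, so Q = 2.2. From demand, P = 34.5.
CS = ½·(40 − 34.5)·2.2 = 6.05; PS = (34.5 − 29)·2.2 = 12.1; TS = 18.15.
Change in social welfare: 18.15 − 24.2 = −6.05.

TS falls by 6.05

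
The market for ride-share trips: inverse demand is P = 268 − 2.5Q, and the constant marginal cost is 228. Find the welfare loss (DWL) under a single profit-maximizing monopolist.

Perfect competition: P = MC = 228, so 268 − 2.5Q = 228 and Q = 16.
Monopoly sets MR = MC: 268 − 5Q = 228 ⇒ Q = 8, P = 268 − 2.5·8 = 248.
DWL is the triangle between Q = 8 and Q = 16: ½·(16 − 8)·(248 − 228) = 80.

DWL = 80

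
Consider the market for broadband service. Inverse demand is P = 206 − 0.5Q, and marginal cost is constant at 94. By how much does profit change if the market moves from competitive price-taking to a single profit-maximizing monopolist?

π rises by 6272

Perfect competition: P = MC = 94, so 206 − 0.5Q = 94 and Q = 224.
Profit = (94 − 94)·224 = 0.
Monopoly sets MR = MC: 206 − Q = 94 ⇒ Q = 112, P = 206 − 0.5·112 = 150.
Profit = (150 − 94)·112 = 6272.
Change in profit: 6272 − 0 = 6272.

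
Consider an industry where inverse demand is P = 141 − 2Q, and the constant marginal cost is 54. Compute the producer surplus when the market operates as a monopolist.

PS = 946.125

The monopolist equates marginal revenue to marginal cost: 141 − 4Q = 54, so Q = 21.75. From demand, P = 97.5.
PS = (97.5 − 54)·21.75 = 946.125.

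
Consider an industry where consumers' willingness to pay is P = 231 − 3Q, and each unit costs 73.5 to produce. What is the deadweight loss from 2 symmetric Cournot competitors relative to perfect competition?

Competitive firms price at marginal cost: P = 73.5, giving Q = 52.5.
In a 2-firm Cournot equilibrium, symmetry and the first-order condition give q = (231 − 73.5)/(9) = 17.5. So Q = 35 and P = 126.
DWL is the triangle between Q = 35 and Q = 52.5: ½·(52.5 − 35)·(126 − 73.5) = 459.375.

DWL = 459.375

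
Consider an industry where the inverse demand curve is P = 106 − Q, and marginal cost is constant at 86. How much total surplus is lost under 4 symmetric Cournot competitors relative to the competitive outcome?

Under competition P = MC = 86, so Q = (106 − 86)/1 = 20.
In a 4-firm Cournot equilibrium, symmetry and the first-order condition give q = (106 − 86)/(5) = 4. So Q = 16 and P = 90.
DWL is the triangle between Q = 16 and Q = 20: ½·(20 − 16)·(90 − 86) = 8.

DWL = 8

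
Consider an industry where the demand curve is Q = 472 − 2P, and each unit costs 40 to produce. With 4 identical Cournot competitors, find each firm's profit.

Inverting demand: P = 236 − 0.5Q.
With 4 symmetric Cournot firms, each firm's FOC gives 236 − 2.5q = 40, so q = 78.4, Q = 4·78.4 = 313.6, and P = 79.2.
Each firm's profit = (79.2 − 40)·78.4 = 3073.28.

π_i = 3073.28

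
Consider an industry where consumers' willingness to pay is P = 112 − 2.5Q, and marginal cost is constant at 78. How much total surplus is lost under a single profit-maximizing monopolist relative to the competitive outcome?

Competitive firms price at marginal cost: P = 78, giving Q = 13.6.
Monopoly sets MR = MC: 112 − 5Q = 78 ⇒ Q = 6.8, P = 112 − 2.5·6.8 = 95.
DWL is the triangle between Q = 6.8 and Q = 13.6: ½·(13.6 − 6.8)·(95 − 78) = 57.8.

DWL = 57.8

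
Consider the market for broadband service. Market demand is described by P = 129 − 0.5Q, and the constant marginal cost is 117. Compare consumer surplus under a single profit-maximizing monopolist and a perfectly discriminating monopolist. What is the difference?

A monopolist chooses Q where MR = MC. MR = 129 − Q; setting this equal to 117 gives Q = 12 and P = 123.
CS = ½·(129 − 123)·12 = 36.
Under first-degree price discrimination the firm charges each unit its demand price and produces up to where P = MC, i.e. Q = 24. Consumer surplus is zero; producer surplus equals total surplus.
CS = 0.
Change in consumer surplus: 0 − 36 = −36.

CS falls by 36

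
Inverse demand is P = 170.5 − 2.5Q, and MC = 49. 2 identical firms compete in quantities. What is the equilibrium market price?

P = 89.5

In a 2-firm Cournot equilibrium, symmetry and the first-order condition give q = (170.5 − 49)/(7.5) = 16.2. So Q = 32.4 and P = 89.5.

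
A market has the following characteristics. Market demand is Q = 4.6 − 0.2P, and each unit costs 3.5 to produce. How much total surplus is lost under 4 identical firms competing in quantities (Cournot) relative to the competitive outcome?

DWL = 1.521

Inverting demand: P = 23 − 5Q.
Competitive firms price at marginal cost: P = 3.5, giving Q = 3.9.
Cournot with 4 identical firms: the symmetric best-response condition is 23 − 25q = 3.5. Each firm produces q = 0.78, total output Q = 3.12, price P = 7.4.
DWL is the triangle between Q = 3.12 and Q = 3.9: ½·(3.9 − 3.12)·(7.4 − 3.5) = 1.521.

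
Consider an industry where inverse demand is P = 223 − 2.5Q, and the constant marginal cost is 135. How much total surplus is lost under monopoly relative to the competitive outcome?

Perfect competition: P = MC = 135, so 223 − 2.5Q = 135 and Q = 35.2.
Monopoly sets MR = MC: 223 − 5Q = 135 ⇒ Q = 17.6, P = 223 − 2.5·17.6 = 179.
DWL is the triangle between Q = 17.6 and Q = 35.2: ½·(35.2 − 17.6)·(179 − 135) = 387.2.

DWL = 387.2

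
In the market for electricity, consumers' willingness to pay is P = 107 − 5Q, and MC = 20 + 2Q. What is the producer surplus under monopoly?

PS = 315.375

The monopolist equates marginal revenue to marginal cost: 107 − 10Q = 20 + 2Q, so Q = 7.25. From demand, P = 70.75.
PS = P·Q − VC(Q) = 70.75·7.25 − (20·7.25 + ½·2·7.25²) = 315.375.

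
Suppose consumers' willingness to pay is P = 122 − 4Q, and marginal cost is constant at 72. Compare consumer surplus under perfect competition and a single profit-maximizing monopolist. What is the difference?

Consumer surplus falls by 234.375

Under competition P = MC = 72, so Q = (122 − 72)/4 = 12.5.
CS = ½·(122 − 72)·12.5 = 312.5.
Monopoly sets MR = MC: 122 − 8Q = 72 ⇒ Q = 6.25, P = 122 − 4·6.25 = 97.
CS = ½·(122 − 97)·6.25 = 78.125.
Change in consumer surplus: 78.125 − 312.5 = −234.375.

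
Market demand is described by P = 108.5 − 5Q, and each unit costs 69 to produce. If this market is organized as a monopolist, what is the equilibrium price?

A monopolist chooses Q where MR = MC. MR = 108.5 − 10Q; setting this equal to 69 gives Q = 3.95 and P = 88.75.

P = 88.75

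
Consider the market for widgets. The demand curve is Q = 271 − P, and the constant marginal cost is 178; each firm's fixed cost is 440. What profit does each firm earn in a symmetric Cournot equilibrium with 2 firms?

π_i = 521

Inverting demand: P = 271 − Q.
In a 2-firm Cournot equilibrium, symmetry and the first-order condition give q = (271 − 178)/(3) = 31. So Q = 62 and P = 209.
Each firm's profit = (209 − 178)·31 − 440 = 521.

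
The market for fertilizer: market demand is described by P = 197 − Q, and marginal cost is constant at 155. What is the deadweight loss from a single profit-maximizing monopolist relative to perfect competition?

DWL = 220.5

Competitive firms price at marginal cost: P = 155, giving Q = 42.
The monopolist equates marginal revenue to marginal cost: 197 − 2Q = 155, so Q = 21. From demand, P = 176.
DWL is the triangle between Q = 21 and Q = 42: ½·(42 − 21)·(176 − 155) = 220.5.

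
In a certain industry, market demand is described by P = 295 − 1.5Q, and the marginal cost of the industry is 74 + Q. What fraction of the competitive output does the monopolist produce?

Q_m/Q_c = 0.625

Monopoly sets MR = MC: 295 − 3Q = 74 + Q ⇒ Q = 55.25, P = 295 − 1.5·55.25 = 212.125.
Under competition P = MC: 295 − 1.5Q = 74 + Q ⇒ Q = 88.4, P = 162.4.
Ratio Q_m/Q_c = 55.25/88.4 = 0.625.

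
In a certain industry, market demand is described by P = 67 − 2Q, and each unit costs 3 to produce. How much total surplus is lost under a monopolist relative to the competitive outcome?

DWL = 256

Competitive firms price at marginal cost: P = 3, giving Q = 32.
The monopolist equates marginal revenue to marginal cost: 67 − 4Q = 3, so Q = 16. From demand, P = 35.
DWL is the triangle between Q = 16 and Q = 32: ½·(32 − 16)·(35 − 3) = 256.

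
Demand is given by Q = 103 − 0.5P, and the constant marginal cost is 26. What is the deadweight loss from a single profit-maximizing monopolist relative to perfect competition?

DWL = 2025

Inverting demand: P = 206 − 2Q.
Competitive firms price at marginal cost: P = 26, giving Q = 90.
The monopolist equates marginal revenue to marginal cost: 206 − 4Q = 26, so Q = 45. From demand, P = 116.
DWL is the triangle between Q = 45 and Q = 90: ½·(90 − 45)·(116 − 26) = 2025.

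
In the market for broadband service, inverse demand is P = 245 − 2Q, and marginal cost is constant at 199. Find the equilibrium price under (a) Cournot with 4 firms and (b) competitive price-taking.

Cournot: P = 208.2; Competition: P = 199

Cournot with 4 identical firms: the symmetric best-response condition is 245 − 10q = 199. Each firm produces q = 4.6, total output Q = 18.4, price P = 208.2.
Perfect competition: P = MC = 199, so 245 − 2Q = 199 and Q = 23.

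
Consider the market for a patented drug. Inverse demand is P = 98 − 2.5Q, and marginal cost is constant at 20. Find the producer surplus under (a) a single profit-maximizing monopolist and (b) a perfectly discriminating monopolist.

Monopoly: PS = 608.4; Perfect PD: PS = 1216.8

The monopolist equates marginal revenue to marginal cost: 98 − 5Q = 20, so Q = 15.6. From demand, P = 59.
PS = (59 − 20)·15.6 = 608.4.
A perfectly discriminating monopolist sells every unit with P(Q) ≥ MC(Q), so output equals the competitive quantity Q = 31.2. Each buyer pays their reservation price, so CS = 0 and the firm captures all surplus.
PS = ½·(98 − 20)·31.2 = 1216.8.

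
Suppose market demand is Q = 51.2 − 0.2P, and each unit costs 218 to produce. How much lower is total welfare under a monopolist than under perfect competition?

Total welfare falls by 36.1

Inverting demand: P = 256 − 5Q.
Under competition P = MC = 218, so Q = (256 − 218)/5 = 7.6.
CS = ½·(256 − 218)·7.6 = 144.4; PS = (218 − 218)·7.6 = 0; TS = 144.4.
A monopolist chooses Q where MR = MC. MR = 256 − 10Q; setting this equal to 218 gives Q = 3.8 and P = 237.
CS = ½·(256 − 237)·3.8 = 36.1; PS = (237 − 218)·3.8 = 72.2; TS = 108.3.
Change in total welfare: 108.3 − 144.4 = −36.1.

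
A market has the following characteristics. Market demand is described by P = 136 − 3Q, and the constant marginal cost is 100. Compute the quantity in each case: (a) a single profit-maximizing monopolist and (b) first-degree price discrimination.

Monopoly sets MR = MC: 136 − 6Q = 100 ⇒ Q = 6, P = 136 − 3·6 = 118.
Under first-degree price discrimination the firm charges each unit its demand price and produces up to where P = MC, i.e. Q = 12. Consumer surplus is zero; producer surplus equals total surplus.

Monopoly: Q = 6; Perfect PD: Q = 12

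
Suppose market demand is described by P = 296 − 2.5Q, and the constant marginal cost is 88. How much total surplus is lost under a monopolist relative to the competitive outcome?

DWL = 2163.2

Perfect competition: P = MC = 88, so 296 − 2.5Q = 88 and Q = 83.2.
The monopolist equates marginal revenue to marginal cost: 296 − 5Q = 88, so Q = 41.6. From demand, P = 192.
DWL is the triangle between Q = 41.6 and Q = 83.2: ½·(83.2 − 41.6)·(192 − 88) = 2163.2.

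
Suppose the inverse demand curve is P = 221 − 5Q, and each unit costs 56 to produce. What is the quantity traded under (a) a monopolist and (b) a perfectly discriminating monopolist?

Monopoly: Q = 16.5; Perfect PD: Q = 33

Monopoly sets MR = MC: 221 − 10Q = 56 ⇒ Q = 16.5, P = 221 − 5·16.5 = 138.5.
A perfectly discriminating monopolist sells every unit with P(Q) ≥ MC(Q), so output equals the competitive quantity Q = 33. Each buyer pays their reservation price, so CS = 0 and the firm captures all surplus.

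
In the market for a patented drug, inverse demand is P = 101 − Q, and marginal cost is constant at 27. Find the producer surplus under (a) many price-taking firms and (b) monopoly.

Competition: PS = 0; Monopoly: PS = 1369

Competitive firms price at marginal cost: P = 27, giving Q = 74.
PS = (27 − 27)·74 = 0.
The monopolist equates marginal revenue to marginal cost: 101 − 2Q = 27, so Q = 37. From demand, P = 64.
PS = (64 − 27)·37 = 1369.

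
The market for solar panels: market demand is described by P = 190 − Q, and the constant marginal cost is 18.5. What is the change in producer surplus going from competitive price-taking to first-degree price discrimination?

PS rises by 14706.125

Perfect competition: P = MC = 18.5, so 190 − Q = 18.5 and Q = 171.5.
PS = (18.5 − 18.5)·171.5 = 0.
A perfectly discriminating monopolist sells every unit with P(Q) ≥ MC(Q), so output equals the competitive quantity Q = 171.5. Each buyer pays their reservation price, so CS = 0 and the firm captures all surplus.
PS = ½·(190 − 18.5)·171.5 = 14706.125.
Change in producer surplus: 14706.125 − 0 = 14706.125.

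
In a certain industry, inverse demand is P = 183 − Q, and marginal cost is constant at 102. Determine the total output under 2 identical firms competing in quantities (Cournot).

Cournot with 2 identical firms: the symmetric best-response condition is 183 − 3q = 102. Each firm produces q = 27, total output Q = 54, price P = 129.

Q = 54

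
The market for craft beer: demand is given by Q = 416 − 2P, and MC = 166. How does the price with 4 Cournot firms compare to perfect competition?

Cournot: P = 174.4; Competition: P = 166

Inverting demand: P = 208 − 0.5Q.
Cournot with 4 identical firms: the symmetric best-response condition is 208 − 2.5q = 166. Each firm produces q = 16.8, total output Q = 67.2, price P = 174.4.
Under competition P = MC = 166, so Q = (208 − 166)/0.5 = 84.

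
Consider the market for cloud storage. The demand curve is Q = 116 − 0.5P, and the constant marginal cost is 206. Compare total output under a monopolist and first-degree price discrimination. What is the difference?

Q rises by 6.5

Inverting demand: P = 232 − 2Q.
The monopolist equates marginal revenue to marginal cost: 232 − 4Q = 206, so Q = 6.5. From demand, P = 219.
A perfectly discriminating monopolist sells every unit with P(Q) ≥ MC(Q), so output equals the competitive quantity Q = 13. Each buyer pays their reservation price, so CS = 0 and the firm captures all surplus.
Change in total output: 13 − 6.5 = 6.5.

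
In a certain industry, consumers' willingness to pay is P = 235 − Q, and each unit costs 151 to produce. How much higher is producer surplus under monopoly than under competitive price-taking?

Producer surplus rises by 1764

Under competition P = MC = 151, so Q = (235 − 151)/1 = 84.
PS = (151 − 151)·84 = 0.
A monopolist chooses Q where MR = MC. MR = 235 − 2Q; setting this equal to 151 gives Q = 42 and P = 193.
PS = (193 − 151)·42 = 1764.
Change in producer surplus: 1764 − 0 = 1764.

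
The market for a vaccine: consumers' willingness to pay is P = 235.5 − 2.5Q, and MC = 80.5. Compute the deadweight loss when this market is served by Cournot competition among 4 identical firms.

DWL = 192.2

Under competition P = MC = 80.5, so Q = (235.5 − 80.5)/2.5 = 62.
Cournot with 4 identical firms: the symmetric best-response condition is 235.5 − 12.5q = 80.5. Each firm produces q = 12.4, total output Q = 49.6, price P = 111.5.
DWL is the triangle between Q = 49.6 and Q = 62: ½·(62 − 49.6)·(111.5 − 80.5) = 192.2.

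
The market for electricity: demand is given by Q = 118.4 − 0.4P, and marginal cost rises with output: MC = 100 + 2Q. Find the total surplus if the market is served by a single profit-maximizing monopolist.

TS = 3724

Inverting demand: P = 296 − 2.5Q.
Monopoly sets MR = MC: 296 − 5Q = 100 + 2Q ⇒ Q = 28, P = 296 − 2.5·28 = 226.
CS = ½·(296 − 226)·28 = 980; PS = (226·28 − 100·28 − ½·2·28²) = 2744; TS = 3724.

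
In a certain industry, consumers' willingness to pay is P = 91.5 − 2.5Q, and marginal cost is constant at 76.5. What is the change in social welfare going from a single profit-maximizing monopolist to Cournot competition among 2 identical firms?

TS rises by 6.25

Monopoly sets MR = MC: 91.5 − 5Q = 76.5 ⇒ Q = 3, P = 91.5 − 2.5·3 = 84.
CS = ½·(91.5 − 84)·3 = 11.25; PS = (84 − 76.5)·3 = 22.5; TS = 33.75.
In a 2-firm Cournot equilibrium, symmetry and the first-order condition give q = (91.5 − 76.5)/(7.5) = 2. So Q = 4 and P = 81.5.
CS = ½·(91.5 − 81.5)·4 = 20; PS = (81.5 − 76.5)·4 = 20; TS = 40.
Change in social welfare: 40 − 33.75 = 6.25.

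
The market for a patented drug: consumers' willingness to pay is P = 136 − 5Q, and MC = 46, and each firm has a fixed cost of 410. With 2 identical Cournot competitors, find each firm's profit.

π_i = −230

In a 2-firm Cournot equilibrium, symmetry and the first-order condition give q = (136 − 46)/(15) = 6. So Q = 12 and P = 76.
Each firm's profit = (76 − 46)·6 − 410 = −230.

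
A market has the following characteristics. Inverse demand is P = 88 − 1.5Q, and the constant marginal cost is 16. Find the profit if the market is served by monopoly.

The monopolist equates marginal revenue to marginal cost: 88 − 3Q = 16, so Q = 24. From demand, P = 52.
Profit = (52 − 16)·24 = 864.

Profit = 864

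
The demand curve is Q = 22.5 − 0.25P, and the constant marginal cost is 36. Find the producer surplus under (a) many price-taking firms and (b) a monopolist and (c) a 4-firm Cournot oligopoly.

Inverting demand: P = 90 − 4Q.
Under competition P = MC = 36, so Q = (90 − 36)/4 = 13.5.
PS = (36 − 36)·13.5 = 0.
The monopolist equates marginal revenue to marginal cost: 90 − 8Q = 36, so Q = 6.75. From demand, P = 63.
PS = (63 − 36)·6.75 = 182.25.
In a 4-firm Cournot equilibrium, symmetry and the first-order condition give q = (90 − 36)/(20) = 2.7. So Q = 10.8 and P = 46.8.
PS = (46.8 − 36)·10.8 = 116.64.

Competition: PS = 0; Monopoly: PS = 182.25; Cournot: PS = 116.64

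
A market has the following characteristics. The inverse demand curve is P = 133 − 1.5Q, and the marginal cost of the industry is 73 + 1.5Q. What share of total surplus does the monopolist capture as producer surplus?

The monopolist equates marginal revenue to marginal cost: 133 − 3Q = 73 + 1.5Q, so Q = 40/3. From demand, P = 113.
CS = ½·(133 − 113)·40/3 = 400/3.
PS = P·Q − VC(Q) = 113·40/3 − (73·40/3 + ½·1.5·(40/3)²) = 400.
Share captured = PS/TS = 400/(1600/3) = 0.75.

PS/TS = 0.75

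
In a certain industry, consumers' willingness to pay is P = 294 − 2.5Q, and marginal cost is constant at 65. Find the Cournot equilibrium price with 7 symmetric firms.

In a 7-firm Cournot equilibrium, symmetry and the first-order condition give q = (294 − 65)/(20) = 11.45. So Q = 80.15 and P = 93.625.

P = 93.625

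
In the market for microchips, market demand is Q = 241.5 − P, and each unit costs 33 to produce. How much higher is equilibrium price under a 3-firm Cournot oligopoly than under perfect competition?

Inverting demand: P = 241.5 − Q.
Competitive firms price at marginal cost: P = 33, giving Q = 208.5.
Cournot with 3 identical firms: the symmetric best-response condition is 241.5 − 4q = 33. Each firm produces q = 52.125, total output Q = 156.375, price P = 85.125.
Change in equilibrium price: 85.125 − 33 = 52.125.

Equilibrium price rises by 52.125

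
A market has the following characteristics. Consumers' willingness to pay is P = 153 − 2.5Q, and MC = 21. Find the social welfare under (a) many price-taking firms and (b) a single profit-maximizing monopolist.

Under competition P = MC = 21, so Q = (153 − 21)/2.5 = 52.8.
CS = ½·(153 − 21)·52.8 = 3484.8; PS = (21 − 21)·52.8 = 0; TS = 3484.8.
A monopolist chooses Q where MR = MC. MR = 153 − 5Q; setting this equal to 21 gives Q = 26.4 and P = 87.
CS = ½·(153 − 87)·26.4 = 871.2; PS = (87 − 21)·26.4 = 1742.4; TS = 2613.6.

Competition: TS = 3484.8; Monopoly: TS = 2613.6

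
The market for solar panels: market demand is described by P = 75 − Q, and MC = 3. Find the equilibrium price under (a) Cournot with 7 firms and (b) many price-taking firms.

In a 7-firm Cournot equilibrium, symmetry and the first-order condition give q = (75 − 3)/(8) = 9. So Q = 63 and P = 12.
Competitive firms price at marginal cost: P = 3, giving Q = 72.

Cournot: P = 12; Competition: P = 3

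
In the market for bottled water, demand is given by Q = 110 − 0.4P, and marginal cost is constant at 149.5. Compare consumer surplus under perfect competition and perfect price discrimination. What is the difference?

Inverting demand: P = 275 − 2.5Q.
Perfect competition: P = MC = 149.5, so 275 − 2.5Q = 149.5 and Q = 50.2.
CS = ½·(275 − 149.5)·50.2 = 3150.05.
A perfectly discriminating monopolist sells every unit with P(Q) ≥ MC(Q), so output equals the competitive quantity Q = 50.2. Each buyer pays their reservation price, so CS = 0 and the firm captures all surplus.
CS = 0.
Change in consumer surplus: 0 − 3150.05 = −3150.05.

Consumer surplus falls by 3150.05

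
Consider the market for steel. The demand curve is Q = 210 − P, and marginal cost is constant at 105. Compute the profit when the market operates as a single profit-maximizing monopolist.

Inverting demand: P = 210 − Q.
The monopolist equates marginal revenue to marginal cost: 210 − 2Q = 105, so Q = 52.5. From demand, P = 157.5.
Profit = (157.5 − 105)·52.5 = 2756.25.

Profit = 2756.25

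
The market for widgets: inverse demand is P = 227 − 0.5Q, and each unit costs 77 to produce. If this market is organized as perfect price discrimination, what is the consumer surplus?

CS = 0

A perfectly discriminating monopolist sells every unit with P(Q) ≥ MC(Q), so output equals the competitive quantity Q = 300. Each buyer pays their reservation price, so CS = 0 and the firm captures all surplus.
CS = 0.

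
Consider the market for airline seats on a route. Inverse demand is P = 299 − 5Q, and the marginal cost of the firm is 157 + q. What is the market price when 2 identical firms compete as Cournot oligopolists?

P = 210.25

With 2 symmetric Cournot firms, each firm's FOC gives 299 − 15q = 157 + q, so q = 8.875, Q = 2·8.875 = 17.75, and P = 210.25.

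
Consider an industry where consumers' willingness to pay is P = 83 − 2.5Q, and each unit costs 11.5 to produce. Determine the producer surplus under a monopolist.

A monopolist chooses Q where MR = MC. MR = 83 − 5Q; setting this equal to 11.5 gives Q = 14.3 and P = 47.25.
PS = (47.25 − 11.5)·14.3 = 511.225.

PS = 511.225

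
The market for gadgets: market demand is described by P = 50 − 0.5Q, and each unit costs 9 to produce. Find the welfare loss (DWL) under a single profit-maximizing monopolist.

Perfect competition: P = MC = 9, so 50 − 0.5Q = 9 and Q = 82.
A monopolist chooses Q where MR = MC. MR = 50 − Q; setting this equal to 9 gives Q = 41 and P = 29.5.
DWL is the triangle between Q = 41 and Q = 82: ½·(82 − 41)·(29.5 − 9) = 420.25.

DWL = 420.25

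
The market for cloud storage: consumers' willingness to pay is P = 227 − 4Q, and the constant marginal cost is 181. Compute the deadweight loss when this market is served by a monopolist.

Competitive firms price at marginal cost: P = 181, giving Q = 11.5.
The monopolist equates marginal revenue to marginal cost: 227 − 8Q = 181, so Q = 5.75. From demand, P = 204.
DWL is the triangle between Q = 5.75 and Q = 11.5: ½·(11.5 − 5.75)·(204 − 181) = 66.125.

DWL = 66.125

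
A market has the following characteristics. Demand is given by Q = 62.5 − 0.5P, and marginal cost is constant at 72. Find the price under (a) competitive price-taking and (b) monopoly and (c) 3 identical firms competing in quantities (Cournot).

Competition: P = 72; Monopoly: P = 98.5; Cournot: P = 85.25

Inverting demand: P = 125 − 2Q.
Under competition P = MC = 72, so Q = (125 − 72)/2 = 26.5.
The monopolist equates marginal revenue to marginal cost: 125 − 4Q = 72, so Q = 13.25. From demand, P = 98.5.
Cournot with 3 identical firms: the symmetric best-response condition is 125 − 8q = 72. Each firm produces q = 6.625, total output Q = 19.875, price P = 85.25.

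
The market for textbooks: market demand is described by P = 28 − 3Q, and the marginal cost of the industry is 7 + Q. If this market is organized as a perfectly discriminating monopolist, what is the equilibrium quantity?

A perfectly discriminating monopolist sells every unit with P(Q) ≥ MC(Q), so output equals the competitive quantity Q = 5.25. Each buyer pays their reservation price, so CS = 0 and the firm captures all surplus.

Q = 5.25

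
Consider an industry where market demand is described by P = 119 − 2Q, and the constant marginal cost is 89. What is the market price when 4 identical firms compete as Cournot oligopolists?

Cournot with 4 identical firms: the symmetric best-response condition is 119 − 10q = 89. Each firm produces q = 3, total output Q = 12, price P = 95.

P = 95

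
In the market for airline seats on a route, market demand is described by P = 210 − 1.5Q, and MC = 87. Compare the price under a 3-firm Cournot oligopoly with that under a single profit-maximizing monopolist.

Cournot: P = 117.75; Monopoly: P = 148.5

In a 3-firm Cournot equilibrium, symmetry and the first-order condition give q = (210 − 87)/(6) = 20.5. So Q = 61.5 and P = 117.75.
A monopolist chooses Q where MR = MC. MR = 210 − 3Q; setting this equal to 87 gives Q = 41 and P = 148.5.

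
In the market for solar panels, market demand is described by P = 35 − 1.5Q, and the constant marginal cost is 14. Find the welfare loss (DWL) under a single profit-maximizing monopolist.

Under competition P = MC = 14, so Q = (35 − 14)/1.5 = 14.
Monopoly sets MR = MC: 35 − 3Q = 14 ⇒ Q = 7, P = 35 − 1.5·7 = 24.5.
DWL is the triangle between Q = 7 and Q = 14: ½·(14 − 7)·(24.5 − 14) = 36.75.

DWL = 36.75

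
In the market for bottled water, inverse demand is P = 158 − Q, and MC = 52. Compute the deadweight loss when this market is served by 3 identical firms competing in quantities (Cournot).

Competitive firms price at marginal cost: P = 52, giving Q = 106.
In a 3-firm Cournot equilibrium, symmetry and the first-order condition give q = (158 − 52)/(4) = 26.5. So Q = 79.5 and P = 78.5.
DWL is the triangle between Q = 79.5 and Q = 106: ½·(106 − 79.5)·(78.5 − 52) = 351.125.

DWL = 351.125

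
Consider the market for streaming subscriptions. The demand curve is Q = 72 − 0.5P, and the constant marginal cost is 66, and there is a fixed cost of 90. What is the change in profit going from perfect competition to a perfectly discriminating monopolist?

Inverting demand: P = 144 − 2Q.
Competitive firms price at marginal cost: P = 66, giving Q = 39.
Profit = (66 − 66)·39 − 90 = −90.
With perfect price discrimination, output is the efficient level Q = 39 (where demand meets MC), but every buyer pays their willingness to pay: CS = 0 and PS = total surplus.
PS equals the full surplus area, 1521. Profit = 1521 − 90 = 1431.
Change in profit: 1431 − −90 = 1521.

π rises by 1521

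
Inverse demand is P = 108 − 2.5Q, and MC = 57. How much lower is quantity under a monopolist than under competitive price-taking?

Q falls by 10.2

Under competition P = MC = 57, so Q = (108 − 57)/2.5 = 20.4.
The monopolist equates marginal revenue to marginal cost: 108 − 5Q = 57, so Q = 10.2. From demand, P = 82.5.
Change in quantity: 10.2 − 20.4 = −10.2.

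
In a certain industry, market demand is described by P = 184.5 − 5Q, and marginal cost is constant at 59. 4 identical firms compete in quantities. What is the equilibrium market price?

With 4 symmetric Cournot firms, each firm's FOC gives 184.5 − 25q = 59, so q = 5.02, Q = 4·5.02 = 20.08, and P = 84.1.

P = 84.1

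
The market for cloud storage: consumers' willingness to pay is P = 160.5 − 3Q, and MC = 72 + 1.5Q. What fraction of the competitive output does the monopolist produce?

Q_m/Q_c = 0.6

The monopolist equates marginal revenue to marginal cost: 160.5 − 6Q = 72 + 1.5Q, so Q = 11.8. From demand, P = 125.1.
Under competition P = MC: 160.5 − 3Q = 72 + 1.5Q ⇒ Q = 59/3, P = 101.5.
Ratio Q_m/Q_c = 11.8/(59/3) = 0.6.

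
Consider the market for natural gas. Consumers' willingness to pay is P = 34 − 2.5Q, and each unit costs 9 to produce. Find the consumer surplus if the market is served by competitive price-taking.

Competitive firms price at marginal cost: P = 9, giving Q = 10.
CS = ½·(34 − 9)·10 = 125.

CS = 125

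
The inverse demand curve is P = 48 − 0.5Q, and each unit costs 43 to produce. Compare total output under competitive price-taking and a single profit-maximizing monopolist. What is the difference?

Q falls by 5

Under competition P = MC = 43, so Q = (48 − 43)/0.5 = 10.
The monopolist equates marginal revenue to marginal cost: 48 − Q = 43, so Q = 5. From demand, P = 45.5.
Change in total output: 5 − 10 = −5.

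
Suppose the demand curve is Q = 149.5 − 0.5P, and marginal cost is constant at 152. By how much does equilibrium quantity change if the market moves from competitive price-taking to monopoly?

Inverting demand: P = 299 − 2Q.
Perfect competition: P = MC = 152, so 299 − 2Q = 152 and Q = 73.5.
The monopolist equates marginal revenue to marginal cost: 299 − 4Q = 152, so Q = 36.75. From demand, P = 225.5.
Change in equilibrium quantity: 36.75 − 73.5 = −36.75.

Q falls by 36.75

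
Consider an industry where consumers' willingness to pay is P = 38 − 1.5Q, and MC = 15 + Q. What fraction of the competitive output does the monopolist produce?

A monopolist chooses Q where MR = MC. MR = 38 − 3Q; setting this equal to 15 + Q gives Q = 5.75 and P = 29.375.
Under competition P = MC: 38 − 1.5Q = 15 + Q ⇒ Q = 9.2, P = 24.2.
Ratio Q_m/Q_c = 5.75/9.2 = 0.625.

Q_m/Q_c = 0.625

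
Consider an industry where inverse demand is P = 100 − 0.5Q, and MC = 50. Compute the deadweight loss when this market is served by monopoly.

DWL = 625

Under competition P = MC = 50, so Q = (100 − 50)/0.5 = 100.
Monopoly sets MR = MC: 100 − Q = 50 ⇒ Q = 50, P = 100 − 0.5·50 = 75.
DWL is the triangle between Q = 50 and Q = 100: ½·(100 − 50)·(75 − 50) = 625.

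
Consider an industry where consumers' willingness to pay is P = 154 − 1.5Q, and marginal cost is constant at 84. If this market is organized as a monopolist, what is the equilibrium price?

P = 119

Monopoly sets MR = MC: 154 − 3Q = 84 ⇒ Q = 70/3, P = 154 − 1.5·70/3 = 119.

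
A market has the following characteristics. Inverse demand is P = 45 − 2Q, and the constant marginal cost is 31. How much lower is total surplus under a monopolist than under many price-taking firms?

Total surplus falls by 12.25

Under competition P = MC = 31, so Q = (45 − 31)/2 = 7.
CS = ½·(45 − 31)·7 = 49; PS = (31 − 31)·7 = 0; TS = 49.
Monopoly sets MR = MC: 45 − 4Q = 31 ⇒ Q = 3.5, P = 45 − 2·3.5 = 38.
CS = ½·(45 − 38)·3.5 = 12.25; PS = (38 − 31)·3.5 = 24.5; TS = 36.75.
Change in total surplus: 36.75 − 49 = −12.25.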